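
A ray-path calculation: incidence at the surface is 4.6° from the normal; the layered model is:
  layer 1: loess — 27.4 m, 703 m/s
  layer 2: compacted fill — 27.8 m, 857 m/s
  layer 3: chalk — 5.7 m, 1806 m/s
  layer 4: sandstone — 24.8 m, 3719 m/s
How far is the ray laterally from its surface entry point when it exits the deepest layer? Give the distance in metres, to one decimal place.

Apply Snell's law at each interface; in layer i the horizontal offset is hᵢ·tan θᵢ.
Layer 1: θ = 4.60°; offset = 27.4·tan 4.60° = 2.205 m.
Layer 2: sin θ = 857·sin 4.6°/703 = 0.0978, θ = 5.61°; offset = 27.8·tan 5.61° = 2.731 m.
Layer 3: sin θ = 1806·sin 4.6°/703 = 0.2060, θ = 11.89°; offset = 5.7·tan 11.89° = 1.200 m.
Layer 4: sin θ = 3719·sin 4.6°/703 = 0.4243, θ = 25.10°; offset = 24.8·tan 25.10° = 11.619 m.
Total horizontal offset = 17.755 m.

17.8 m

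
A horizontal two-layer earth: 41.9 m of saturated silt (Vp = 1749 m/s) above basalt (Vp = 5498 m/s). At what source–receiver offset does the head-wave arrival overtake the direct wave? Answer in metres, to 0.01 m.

116.51 m

θ_c = arcsin(1749/5498) = 18.55°, so cos θ_c = 0.9481 and tᵢ = 2h cos θ_c/V₁ = 0.0454 s.
At crossover x/V₁ = x/V₂ + tᵢ ⇒ x = tᵢ/(1/V₁ − 1/V₂) = 0.04542/(5.7176e-04 − 1.8188e-04) = 116.51 m.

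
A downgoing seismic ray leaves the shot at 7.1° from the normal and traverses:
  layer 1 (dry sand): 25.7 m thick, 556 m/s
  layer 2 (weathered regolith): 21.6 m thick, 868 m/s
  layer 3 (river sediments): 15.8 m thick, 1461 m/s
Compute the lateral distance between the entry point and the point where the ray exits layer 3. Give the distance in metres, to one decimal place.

p = sin θ₁/V₁ = sin 7.1°/556 = 2.2230e-04 s/m is conserved through the stack.
Layer 1: θ = 7.10°; offset = 25.7·tan 7.10° = 3.201 m.
Layer 2: sin θ = p·868 = 0.1930 → θ = 11.13°; offset = 21.6·tan 11.13° = 4.248 m.
Layer 3: sin θ = p·1461 = 0.3248 → θ = 18.95°; offset = 15.8·tan 18.95° = 5.426 m.
Total horizontal offset = 12.875 m.

12.9 m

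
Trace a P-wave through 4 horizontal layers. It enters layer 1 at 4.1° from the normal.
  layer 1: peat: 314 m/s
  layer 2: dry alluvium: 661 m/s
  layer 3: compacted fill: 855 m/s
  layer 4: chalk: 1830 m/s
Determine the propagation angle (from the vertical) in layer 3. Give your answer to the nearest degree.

Ray parameter p = sin 4.1° / 314 = 2.2770e-04 s/m.
sin θ_3 = p·V_3 = 2.2770e-04 × 855 = 0.1947.
θ_3 = 11.23° from the vertical.

11°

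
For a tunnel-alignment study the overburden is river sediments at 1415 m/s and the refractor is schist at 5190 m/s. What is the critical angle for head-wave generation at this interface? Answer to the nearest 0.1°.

At critical incidence the refracted ray runs along the interface (θ₂ = 90°), so sin θ_c = V₁/V₂.
θ_c = arcsin(1415/5190) = arcsin 0.2726 = 15.82°.

15.8°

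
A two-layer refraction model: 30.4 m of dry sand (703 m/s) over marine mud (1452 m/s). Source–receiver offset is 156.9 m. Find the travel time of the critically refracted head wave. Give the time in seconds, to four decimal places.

0.1837 s

t = x/V₂ + 2h·√(V₂²−V₁²)/(V₁V₂).
√(V₂²−V₁²) = √(1452²−703²) = 1270.5 m/s; delay term = 2·30.4·1270.5/(703·1452) = 0.07567 s.
t = 156.9/1452 + 0.07567 = 0.18373 s.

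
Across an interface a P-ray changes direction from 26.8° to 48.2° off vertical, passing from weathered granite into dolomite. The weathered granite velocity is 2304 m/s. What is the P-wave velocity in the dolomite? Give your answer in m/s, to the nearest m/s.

3809 m/s

Snell's law: sin 26.8°/V₁ = sin 48.2°/V₂.
V₂ = V₁·sin 48.2°/sin 26.8° = 2304 × 1.6534 = 3809.41 m/s.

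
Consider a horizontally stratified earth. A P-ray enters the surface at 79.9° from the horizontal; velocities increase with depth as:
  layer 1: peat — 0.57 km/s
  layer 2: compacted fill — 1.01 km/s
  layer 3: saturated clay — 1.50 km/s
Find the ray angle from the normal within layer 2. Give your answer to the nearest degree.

18°

From the normal: θ₁ = 90° − 79.9° = 10.1°.
Ray parameter p = sin 10.1° / 0.57 = 3.0766e-01 s/km.
sin θ_2 = p·V_2 = 3.0766e-01 × 1.01 = 0.3107.
θ_2 = 18.10° from the vertical.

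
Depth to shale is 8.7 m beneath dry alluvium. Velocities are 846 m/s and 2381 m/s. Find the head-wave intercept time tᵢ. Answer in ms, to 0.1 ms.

19.2 ms

tᵢ = 2h·√(V₂²−V₁²)/(V₁V₂).
√(V₂²−V₁²) = √(2381²−846²) = 2225.6 m/s.
tᵢ = 2·8.7·2225.6/(846·2381) = 0.01923 s.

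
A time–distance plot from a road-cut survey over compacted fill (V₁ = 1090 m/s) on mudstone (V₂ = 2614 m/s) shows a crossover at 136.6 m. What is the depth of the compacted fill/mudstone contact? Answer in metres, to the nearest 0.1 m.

h = (x_cross/2)·√((V₂−V₁)/(V₂+V₁)).
(V₂−V₁)/(V₂+V₁) = (2614−1090)/(2614+1090) = 0.4114; √ = 0.6414.
h = (136.6/2)·0.6414 = 43.81 m.

43.8 m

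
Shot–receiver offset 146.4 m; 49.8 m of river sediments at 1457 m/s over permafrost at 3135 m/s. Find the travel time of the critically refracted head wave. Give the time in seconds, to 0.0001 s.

t = x/V₂ + 2h·√(V₂²−V₁²)/(V₁V₂).
√(V₂²−V₁²) = √(3135²−1457²) = 2775.9 m/s; delay term = 2·49.8·2775.9/(1457·3135) = 0.06053 s.
t = 146.4/3135 + 0.06053 = 0.10723 s.

0.1072 s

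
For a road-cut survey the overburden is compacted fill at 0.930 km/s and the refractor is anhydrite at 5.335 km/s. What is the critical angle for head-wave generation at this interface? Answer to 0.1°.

At critical incidence the refracted ray runs along the interface (θ₂ = 90°), so sin θ_c = V₁/V₂.
θ_c = arcsin(0.930/5.335) = arcsin 0.1743 = 10.04°.

10.0°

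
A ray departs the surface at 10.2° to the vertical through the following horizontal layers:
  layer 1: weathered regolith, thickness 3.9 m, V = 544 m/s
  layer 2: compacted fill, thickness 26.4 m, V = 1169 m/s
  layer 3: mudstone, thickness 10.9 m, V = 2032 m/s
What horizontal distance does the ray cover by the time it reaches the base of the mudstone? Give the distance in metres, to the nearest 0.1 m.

Ray parameter p = sin 10.2° / 544 m/s = 3.2552e-04 s/m.
Layer 1: θ = 10.20°; offset = 3.9·tan 10.20° = 0.702 m.
Layer 2: sin θ = p·1169 = 0.3805 → θ = 22.37°; offset = 26.4·tan 22.37° = 10.863 m.
Layer 3: sin θ = p·2032 = 0.6615 → θ = 41.41°; offset = 10.9·tan 41.41° = 9.614 m.
Summing the layer offsets gives 21.179 m.

21.2 m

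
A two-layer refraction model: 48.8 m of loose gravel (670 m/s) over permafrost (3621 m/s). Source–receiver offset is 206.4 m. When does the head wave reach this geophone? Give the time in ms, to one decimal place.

t = x/V₂ + 2h·√(V₂²−V₁²)/(V₁V₂).
√(V₂²−V₁²) = √(3621²−670²) = 3558.5 m/s; delay term = 2·48.8·3558.5/(670·3621) = 0.14316 s.
t = 206.4/3621 + 0.14316 = 0.20016 s.

200.2 ms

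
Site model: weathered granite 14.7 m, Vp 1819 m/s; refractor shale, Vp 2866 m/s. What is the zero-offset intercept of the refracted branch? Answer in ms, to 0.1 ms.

12.5 ms

tᵢ = 2h·√(V₂²−V₁²)/(V₁V₂).
√(V₂²−V₁²) = √(2866²−1819²) = 2214.8 m/s.
tᵢ = 2·14.7·2214.8/(1819·2866) = 0.01249 s.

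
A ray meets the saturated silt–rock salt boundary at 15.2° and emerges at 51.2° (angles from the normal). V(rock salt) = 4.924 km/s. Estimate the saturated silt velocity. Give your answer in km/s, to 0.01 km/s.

1.66 km/s

Snell's law: sin 15.2°/V₁ = sin 51.2°/V₂.
V₁ = V₂·sin 15.2°/sin 51.2° = 4.924 × 0.3364 = 1.66 km/s.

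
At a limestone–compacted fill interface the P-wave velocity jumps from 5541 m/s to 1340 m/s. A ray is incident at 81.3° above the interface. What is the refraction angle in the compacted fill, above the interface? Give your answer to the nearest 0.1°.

87.9°

Convert to the normal: θ₁ = 90° − 81.3° = 8.7°.
sin θ₁/V₁ = sin θ₂/V₂ ⇒ sin θ₂ = 1340·sin 8.7°/5541 = 1340·0.1513/5541 = 0.0366.
θ₂ = arcsin 0.0366 = 2.10° from the normal.
From the interface: 90° − 2.10° = 87.90°.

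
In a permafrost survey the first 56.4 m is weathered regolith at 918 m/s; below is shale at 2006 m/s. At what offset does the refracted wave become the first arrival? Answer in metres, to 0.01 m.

θ_c = arcsin(918/2006) = 27.23°, so cos θ_c = 0.8891 and tᵢ = 2h cos θ_c/V₁ = 0.1093 s.
At crossover x/V₁ = x/V₂ + tᵢ ⇒ x = tᵢ/(1/V₁ − 1/V₂) = 0.10925/(1.0893e-03 − 4.9850e-04) = 184.92 m.

184.92 m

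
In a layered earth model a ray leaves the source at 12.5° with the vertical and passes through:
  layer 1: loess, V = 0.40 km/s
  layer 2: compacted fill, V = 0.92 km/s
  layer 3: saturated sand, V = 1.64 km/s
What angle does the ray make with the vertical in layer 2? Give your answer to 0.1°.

Ray parameter p = sin 12.5° / 0.40 = 5.4110e-01 s/km.
sin θ_2 = p·V_2 = 5.4110e-01 × 0.92 = 0.4978.
θ_2 = arcsin 0.4978 = 29.86°.

29.9°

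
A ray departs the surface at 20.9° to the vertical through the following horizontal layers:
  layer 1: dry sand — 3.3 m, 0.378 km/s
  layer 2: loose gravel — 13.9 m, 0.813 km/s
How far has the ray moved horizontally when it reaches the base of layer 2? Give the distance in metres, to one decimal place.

Apply Snell's law at each interface; in layer i the horizontal offset is hᵢ·tan θᵢ.
Layer 1: θ = 20.90°; offset = 3.3·tan 20.90° = 1.260 m.
Layer 2: sin θ = 0.813·sin 20.9°/0.378 = 0.7673, θ = 50.11°; offset = 13.9·tan 50.11° = 16.630 m.
Summing the layer offsets gives 17.890 m.

17.9 m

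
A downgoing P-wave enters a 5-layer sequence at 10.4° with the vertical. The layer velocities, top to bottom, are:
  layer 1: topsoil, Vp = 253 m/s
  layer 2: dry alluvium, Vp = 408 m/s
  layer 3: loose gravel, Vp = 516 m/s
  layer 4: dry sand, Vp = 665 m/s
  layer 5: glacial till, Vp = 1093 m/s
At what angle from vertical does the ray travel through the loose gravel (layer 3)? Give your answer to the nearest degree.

Ray parameter p = sin 10.4° / 253 = 7.1351e-04 s/m.
sin θ_3 = p·V_3 = 7.1351e-04 × 516 = 0.3682.
θ_3 = 21.60° from the vertical.

22°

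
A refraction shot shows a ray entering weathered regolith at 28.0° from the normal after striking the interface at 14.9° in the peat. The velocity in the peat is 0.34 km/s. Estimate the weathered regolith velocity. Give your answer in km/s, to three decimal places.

Snell's law: sin 14.9°/V₁ = sin 28.0°/V₂.
V₂ = V₁·sin 28.0°/sin 14.9° = 0.34 × 1.8258 = 0.621 km/s.

0.621 km/s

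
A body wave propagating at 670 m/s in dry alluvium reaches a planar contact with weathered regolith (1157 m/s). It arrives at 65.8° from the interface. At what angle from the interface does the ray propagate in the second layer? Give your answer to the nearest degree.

45°

Convert to the normal: θ₁ = 90° − 65.8° = 24.2°.
sin θ₁/V₁ = sin θ₂/V₂ ⇒ sin θ₂ = 1157·sin 24.2°/670 = 1157·0.4099/670 = 0.7079.
θ₂ = sin⁻¹(0.7079) = 45.06° (from vertical).
From the interface: 90° − 45.06° = 44.94°.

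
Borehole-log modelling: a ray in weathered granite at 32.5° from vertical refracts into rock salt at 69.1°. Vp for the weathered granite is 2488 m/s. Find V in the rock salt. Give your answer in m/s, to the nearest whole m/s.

Snell's law: sin 32.5°/V₁ = sin 69.1°/V₂.
V₂ = V₁·sin 69.1°/sin 32.5° = 2488 × 1.7387 = 4325.89 m/s.

4326 m/s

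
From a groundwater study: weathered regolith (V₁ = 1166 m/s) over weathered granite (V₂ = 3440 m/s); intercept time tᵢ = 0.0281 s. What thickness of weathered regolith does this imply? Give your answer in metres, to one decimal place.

θ_c = arcsin(1166/3440) = 19.81°; cos θ_c = 0.9408.
tᵢ = 2h cos θ_c/V₁ ⇒ h = tᵢ·V₁/(2 cos θ_c) = 0.0281·1166/(2·0.9408) = 17.41 m.

17.4 m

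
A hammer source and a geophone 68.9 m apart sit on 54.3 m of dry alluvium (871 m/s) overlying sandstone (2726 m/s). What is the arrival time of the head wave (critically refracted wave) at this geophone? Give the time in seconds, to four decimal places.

t = x/V₂ + 2h·√(V₂²−V₁²)/(V₁V₂).
√(V₂²−V₁²) = √(2726²−871²) = 2583.1 m/s; delay term = 2·54.3·2583.1/(871·2726) = 0.11815 s.
t = 68.9/2726 + 0.11815 = 0.14342 s.

0.1434 s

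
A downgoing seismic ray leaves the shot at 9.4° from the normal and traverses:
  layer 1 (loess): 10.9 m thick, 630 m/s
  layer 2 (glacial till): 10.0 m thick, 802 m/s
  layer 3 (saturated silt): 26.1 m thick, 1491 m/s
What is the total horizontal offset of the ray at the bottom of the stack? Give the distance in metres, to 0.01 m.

Ray parameter p = sin 9.4° / 630 m/s = 2.5925e-04 s/m.
Layer 1: θ = 9.40°; offset = 10.9·tan 9.40° = 1.8045 m.
Layer 2: sin θ = p·802 = 0.2079 → θ = 12.00°; offset = 10.0·tan 12.00° = 2.1256 m.
Layer 3: sin θ = p·1491 = 0.3865 → θ = 22.74°; offset = 26.1·tan 22.74° = 10.9389 m.
Summing the layer offsets gives 14.8690 m.

14.87 m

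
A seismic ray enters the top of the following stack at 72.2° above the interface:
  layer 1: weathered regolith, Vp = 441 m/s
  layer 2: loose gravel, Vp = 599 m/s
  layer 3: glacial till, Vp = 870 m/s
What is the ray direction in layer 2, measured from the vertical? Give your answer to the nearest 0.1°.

24.5°

From the normal: θ₁ = 90° − 72.2° = 17.8°.
Ray parameter p = sin 17.8° / 441 = 6.9319e-04 s/m.
sin θ_2 = p·V_2 = 6.9319e-04 × 599 = 0.4152.
θ_2 = 24.53° from the vertical.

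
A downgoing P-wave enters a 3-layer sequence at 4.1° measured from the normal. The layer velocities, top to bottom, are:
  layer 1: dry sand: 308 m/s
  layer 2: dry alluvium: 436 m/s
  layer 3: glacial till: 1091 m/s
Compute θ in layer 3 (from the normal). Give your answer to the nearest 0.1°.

14.7°

Snell's law across each interface conserves sin θ / V, so sin θ_3 = V_3·sin θ₁/V₁.
sin θ_3 = 1091 × sin 4.1° / 308 = 0.2533.
θ_3 = arcsin 0.2533 = 14.67°.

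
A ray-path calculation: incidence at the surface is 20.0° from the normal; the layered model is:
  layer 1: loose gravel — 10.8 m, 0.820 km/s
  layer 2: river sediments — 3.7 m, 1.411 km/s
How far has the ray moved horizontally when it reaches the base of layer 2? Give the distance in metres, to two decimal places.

6.62 m

p = sin θ₁/V₁ = sin 20.0°/0.820 = 4.1710e-01 s/km is conserved through the stack.
Layer 1: θ = 20.00°; offset = 10.8·tan 20.00° = 3.9309 m.
Layer 2: sin θ = p·1.411 = 0.5885 → θ = 36.05°; offset = 3.7·tan 36.05° = 2.6934 m.
Total horizontal offset = 6.6243 m.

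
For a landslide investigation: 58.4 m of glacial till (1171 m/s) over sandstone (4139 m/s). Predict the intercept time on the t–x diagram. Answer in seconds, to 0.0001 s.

tᵢ = 2h·√(V₂²−V₁²)/(V₁V₂).
√(V₂²−V₁²) = √(4139²−1171²) = 3969.9 m/s.
tᵢ = 2·58.4·3969.9/(1171·4139) = 0.09567 s.

0.0957 s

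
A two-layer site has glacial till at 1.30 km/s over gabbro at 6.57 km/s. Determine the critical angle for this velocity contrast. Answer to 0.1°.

11.4°

At critical incidence the refracted ray runs along the interface (θ₂ = 90°), so sin θ_c = V₁/V₂.
θ_c = arcsin(1.30/6.57) = arcsin 0.1979 = 11.41°.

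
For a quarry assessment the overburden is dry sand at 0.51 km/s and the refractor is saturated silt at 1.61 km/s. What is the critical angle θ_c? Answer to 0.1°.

18.5°

At critical incidence the refracted ray runs along the interface (θ₂ = 90°), so sin θ_c = V₁/V₂.
θ_c = arcsin(0.51/1.61) = arcsin 0.3168 = 18.47°.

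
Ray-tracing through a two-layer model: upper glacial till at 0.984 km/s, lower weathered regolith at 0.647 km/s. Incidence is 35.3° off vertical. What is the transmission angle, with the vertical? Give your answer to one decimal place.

Snell's law: sin θ₂ = (V₂/V₁)·sin θ₁ = (0.647/0.984)·sin 35.3° = 0.3800.
θ₂ = sin⁻¹(0.3800) = 22.33° (from vertical).

22.3°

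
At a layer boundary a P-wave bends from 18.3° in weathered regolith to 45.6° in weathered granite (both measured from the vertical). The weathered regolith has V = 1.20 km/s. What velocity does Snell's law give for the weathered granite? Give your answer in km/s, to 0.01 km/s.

2.73 km/s

Snell's law: sin 18.3°/V₁ = sin 45.6°/V₂.
V₂ = V₁·sin 45.6°/sin 18.3° = 1.20 × 2.2754 = 2.73 km/s.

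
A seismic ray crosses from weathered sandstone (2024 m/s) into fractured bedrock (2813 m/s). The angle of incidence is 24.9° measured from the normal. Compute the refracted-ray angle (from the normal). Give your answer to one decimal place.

Snell's law: sin θ₂ = (V₂/V₁)·sin θ₁ = (2813/2024)·sin 24.9° = 0.5852.
θ₂ = sin⁻¹(0.5852) = 35.81° (from vertical).

35.8°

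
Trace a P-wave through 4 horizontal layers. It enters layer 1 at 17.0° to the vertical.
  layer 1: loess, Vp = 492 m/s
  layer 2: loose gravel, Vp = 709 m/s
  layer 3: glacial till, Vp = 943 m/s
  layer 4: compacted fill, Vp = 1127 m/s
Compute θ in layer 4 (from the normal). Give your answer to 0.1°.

42.0°

Ray parameter p = sin 17.0° / 492 = 5.9425e-04 s/m.
sin θ_4 = p·V_4 = 5.9425e-04 × 1127 = 0.6697.
θ_4 = arcsin 0.6697 = 42.05°.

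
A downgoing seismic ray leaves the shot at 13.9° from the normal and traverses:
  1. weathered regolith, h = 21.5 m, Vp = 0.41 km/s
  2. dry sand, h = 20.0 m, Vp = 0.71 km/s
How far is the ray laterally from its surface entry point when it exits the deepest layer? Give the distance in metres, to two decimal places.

Apply Snell's law at each interface; in layer i the horizontal offset is hᵢ·tan θᵢ.
Layer 1: θ = 13.90°; offset = 21.5·tan 13.90° = 5.3207 m.
Layer 2: sin θ = 0.71·sin 13.9°/0.41 = 0.4160, θ = 24.58°; offset = 20.0·tan 24.58° = 9.1494 m.
Total horizontal offset = 14.4701 m.

14.47 m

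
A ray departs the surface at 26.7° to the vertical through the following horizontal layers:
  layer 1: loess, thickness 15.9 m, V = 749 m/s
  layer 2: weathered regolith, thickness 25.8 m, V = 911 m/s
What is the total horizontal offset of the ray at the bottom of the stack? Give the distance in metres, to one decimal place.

p = sin θ₁/V₁ = sin 26.7°/749 = 5.9989e-04 s/m is conserved through the stack.
Layer 1: θ = 26.70°; offset = 15.9·tan 26.70° = 7.997 m.
Layer 2: sin θ = p·911 = 0.5465 → θ = 33.13°; offset = 25.8·tan 33.13° = 16.836 m.
Total horizontal offset = 24.833 m.

24.8 m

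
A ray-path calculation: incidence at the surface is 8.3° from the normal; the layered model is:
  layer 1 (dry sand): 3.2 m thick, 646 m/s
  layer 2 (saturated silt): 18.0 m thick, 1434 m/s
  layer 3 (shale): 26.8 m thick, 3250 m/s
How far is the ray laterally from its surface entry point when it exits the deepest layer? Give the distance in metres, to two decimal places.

p = sin θ₁/V₁ = sin 8.3°/646 = 2.2346e-04 s/m is conserved through the stack.
Layer 1: θ = 8.30°; offset = 3.2·tan 8.30° = 0.4668 m.
Layer 2: sin θ = p·1434 = 0.3204 → θ = 18.69°; offset = 18.0·tan 18.69° = 6.0891 m.
Layer 3: sin θ = p·3250 = 0.7263 → θ = 46.57°; offset = 26.8·tan 46.57° = 28.3134 m.
Σ offsets = 34.8693 m.

34.87 m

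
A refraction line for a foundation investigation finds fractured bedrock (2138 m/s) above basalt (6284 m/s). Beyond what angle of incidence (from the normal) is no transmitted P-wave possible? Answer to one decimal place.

At critical incidence the refracted ray runs along the interface (θ₂ = 90°), so sin θ_c = V₁/V₂.
θ_c = arcsin(2138/6284) = arcsin 0.3402 = 19.89°.

19.9°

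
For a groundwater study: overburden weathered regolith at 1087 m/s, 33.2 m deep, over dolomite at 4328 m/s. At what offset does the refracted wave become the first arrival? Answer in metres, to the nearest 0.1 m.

θ_c = arcsin(1087/4328) = 14.55°, so cos θ_c = 0.9679 and tᵢ = 2h cos θ_c/V₁ = 0.0591 s.
At crossover x/V₁ = x/V₂ + tᵢ ⇒ x = tᵢ/(1/V₁ − 1/V₂) = 0.05913/(9.1996e-04 − 2.3105e-04) = 85.83 m.

85.8 m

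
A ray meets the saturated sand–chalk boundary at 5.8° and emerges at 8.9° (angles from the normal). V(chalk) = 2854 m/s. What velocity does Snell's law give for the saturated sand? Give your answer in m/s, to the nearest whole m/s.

1864 m/s

sin 5.8° = 0.1011; sin 8.9° = 0.1547.
V₁ = V₂·(sin θ₁/sin θ₂) = 2854·(0.1011/0.1547) = 1864.22 m/s.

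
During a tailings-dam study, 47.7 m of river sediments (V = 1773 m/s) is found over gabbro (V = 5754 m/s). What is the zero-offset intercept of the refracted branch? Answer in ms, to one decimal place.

θ_c = arcsin(V₁/V₂) = arcsin(1773/5754) = 17.95°; cos θ_c = 0.9513.
tᵢ = 2h·cos θ_c / V₁ = 2·47.7·0.9513 / 1773 = 0.05119 s.

51.2 ms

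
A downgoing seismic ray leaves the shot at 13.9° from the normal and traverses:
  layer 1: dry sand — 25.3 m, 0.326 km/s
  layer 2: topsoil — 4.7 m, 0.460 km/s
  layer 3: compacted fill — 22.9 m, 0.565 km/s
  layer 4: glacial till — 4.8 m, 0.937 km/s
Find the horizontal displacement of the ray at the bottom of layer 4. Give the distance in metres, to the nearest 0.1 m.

Apply Snell's law at each interface; in layer i the horizontal offset is hᵢ·tan θᵢ.
Layer 1: θ = 13.90°; offset = 25.3·tan 13.90° = 6.261 m.
Layer 2: sin θ = 0.460·sin 13.9°/0.326 = 0.3390, θ = 19.81°; offset = 4.7·tan 19.81° = 1.693 m.
Layer 3: sin θ = 0.565·sin 13.9°/0.326 = 0.4163, θ = 24.60°; offset = 22.9·tan 24.60° = 10.486 m.
Layer 4: sin θ = 0.937·sin 13.9°/0.326 = 0.6905, θ = 43.67°; offset = 4.8·tan 43.67° = 4.582 m.
Summing the layer offsets gives 23.023 m.

23.0 m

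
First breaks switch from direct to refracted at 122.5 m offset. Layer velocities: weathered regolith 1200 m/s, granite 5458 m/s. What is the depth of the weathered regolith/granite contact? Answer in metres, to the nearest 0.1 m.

h = (x_cross/2)·√((V₂−V₁)/(V₂+V₁)).
(V₂−V₁)/(V₂+V₁) = (5458−1200)/(5458+1200) = 0.6395; √ = 0.7997.
h = (122.5/2)·0.7997 = 48.98 m.

49.0 m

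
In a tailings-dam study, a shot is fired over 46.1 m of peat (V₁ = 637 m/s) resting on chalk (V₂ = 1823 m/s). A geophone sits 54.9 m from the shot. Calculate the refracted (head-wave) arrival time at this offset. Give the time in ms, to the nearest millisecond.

θ_c = arcsin(V₁/V₂) = arcsin(637/1823) = 20.45°, cos θ_c = 0.9370.
Intercept time tᵢ = 2h cos θ_c / V₁ = 2·46.1·0.9370/637 = 0.13562 s.
t = x/V₂ + tᵢ = 54.9/1823 + 0.13562 = 0.16573 s.

166 ms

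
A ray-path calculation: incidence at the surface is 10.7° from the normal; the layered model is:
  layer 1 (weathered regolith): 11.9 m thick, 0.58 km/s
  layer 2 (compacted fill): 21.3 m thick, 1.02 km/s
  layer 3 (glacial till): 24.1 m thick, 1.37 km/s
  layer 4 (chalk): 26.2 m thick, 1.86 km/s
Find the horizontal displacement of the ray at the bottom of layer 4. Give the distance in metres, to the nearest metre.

Ray parameter p = sin 10.7° / 0.58 km/s = 3.2011e-01 s/km.
Layer 1: θ = 10.70°; offset = 11.9·tan 10.70° = 2.249 m.
Layer 2: sin θ = p·1.02 = 0.3265 → θ = 19.06°; offset = 21.3·tan 19.06° = 7.358 m.
Layer 3: sin θ = p·1.37 = 0.4386 → θ = 26.01°; offset = 24.1·tan 26.01° = 11.761 m.
Layer 4: sin θ = p·1.86 = 0.5954 → θ = 36.54°; offset = 26.2·tan 36.54° = 19.417 m.
Total horizontal offset = 40.784 m.

41 m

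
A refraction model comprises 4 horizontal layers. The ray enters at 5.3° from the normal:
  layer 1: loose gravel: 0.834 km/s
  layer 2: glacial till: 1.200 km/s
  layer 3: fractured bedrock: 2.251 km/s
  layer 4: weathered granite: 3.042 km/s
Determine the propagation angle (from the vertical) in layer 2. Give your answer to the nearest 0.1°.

Snell's law across each interface conserves sin θ / V, so sin θ_2 = V_2·sin θ₁/V₁.
sin θ_2 = 1.200 × sin 5.3° / 0.834 = 0.1329.
θ_2 = arcsin 0.1329 = 7.64°.

7.6°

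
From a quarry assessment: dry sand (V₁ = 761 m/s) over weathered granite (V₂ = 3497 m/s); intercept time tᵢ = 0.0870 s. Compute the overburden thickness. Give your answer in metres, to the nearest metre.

h = tᵢ·V₁·V₂ / (2·√(V₂²−V₁²)).
√(V₂²−V₁²) = √(3497² − 761²) = 3413.2 m/s.
h = 0.087 s × 761 × 3497 / (2 × 3413.2) = 33.92 m.

34 m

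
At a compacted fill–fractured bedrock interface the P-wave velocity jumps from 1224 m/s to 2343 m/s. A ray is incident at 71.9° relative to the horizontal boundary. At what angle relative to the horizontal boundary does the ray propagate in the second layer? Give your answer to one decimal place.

Angle from the normal: 90° − 71.9° = 18.1°.
Snell's law: sin θ₂ = (V₂/V₁)·sin θ₁ = (2343/1224)·sin 18.1° = 0.5947.
θ₂ = arcsin 0.5947 = 36.49° from the normal.
From the interface: 90° − 36.49° = 53.51°.

53.5°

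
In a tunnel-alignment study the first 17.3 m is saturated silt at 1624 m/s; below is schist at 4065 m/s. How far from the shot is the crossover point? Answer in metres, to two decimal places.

52.82 m

θ_c = arcsin(1624/4065) = 23.55°, so cos θ_c = 0.9167 and tᵢ = 2h cos θ_c/V₁ = 0.0195 s.
At crossover x/V₁ = x/V₂ + tᵢ ⇒ x = tᵢ/(1/V₁ − 1/V₂) = 0.01953/(6.1576e-04 − 2.4600e-04) = 52.82 m.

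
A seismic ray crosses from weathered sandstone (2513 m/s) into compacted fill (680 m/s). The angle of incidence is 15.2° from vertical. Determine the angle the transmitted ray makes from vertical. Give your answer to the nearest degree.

sin θ₁/V₁ = sin θ₂/V₂ ⇒ sin θ₂ = 680·sin 15.2°/2513 = 680·0.2622/2513 = 0.0709.
θ₂ = sin⁻¹(0.0709) = 4.07° (from vertical).

4°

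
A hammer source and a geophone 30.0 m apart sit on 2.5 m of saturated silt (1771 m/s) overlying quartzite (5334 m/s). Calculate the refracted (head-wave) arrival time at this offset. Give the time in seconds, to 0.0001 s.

θ_c = arcsin(V₁/V₂) = arcsin(1771/5334) = 19.39°, cos θ_c = 0.9433.
Intercept time tᵢ = 2h cos θ_c / V₁ = 2·2.5·0.9433/1771 = 0.00266 s.
t = x/V₂ + tᵢ = 30.0/5334 + 0.00266 = 0.00829 s.

0.0083 s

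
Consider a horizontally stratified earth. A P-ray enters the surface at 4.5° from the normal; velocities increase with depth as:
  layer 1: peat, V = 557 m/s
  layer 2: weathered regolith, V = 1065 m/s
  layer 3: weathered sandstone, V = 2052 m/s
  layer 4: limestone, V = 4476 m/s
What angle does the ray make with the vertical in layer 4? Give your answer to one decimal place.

39.1°

Snell's law across each interface conserves sin θ / V, so sin θ_4 = V_4·sin θ₁/V₁.
sin θ_4 = 4476 × sin 4.5° / 557 = 0.6305.
θ_4 = arcsin 0.6305 = 39.09°.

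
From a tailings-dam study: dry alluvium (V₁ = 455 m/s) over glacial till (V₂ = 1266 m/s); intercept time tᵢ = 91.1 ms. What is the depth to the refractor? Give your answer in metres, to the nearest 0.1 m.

h = tᵢ·V₁·V₂ / (2·√(V₂²−V₁²)).
√(V₂²−V₁²) = √(1266² − 455²) = 1181.4 m/s.
h = 0.0911 s × 455 × 1266 / (2 × 1181.4) = 22.21 m.

22.2 m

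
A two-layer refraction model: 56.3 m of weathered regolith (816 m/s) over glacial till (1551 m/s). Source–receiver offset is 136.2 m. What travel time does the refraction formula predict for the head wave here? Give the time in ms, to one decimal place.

θ_c = arcsin(V₁/V₂) = arcsin(816/1551) = 31.74°, cos θ_c = 0.8504.
Intercept time tᵢ = 2h cos θ_c / V₁ = 2·56.3·0.8504/816 = 0.11735 s.
t = x/V₂ + tᵢ = 136.2/1551 + 0.11735 = 0.20516 s.

205.2 ms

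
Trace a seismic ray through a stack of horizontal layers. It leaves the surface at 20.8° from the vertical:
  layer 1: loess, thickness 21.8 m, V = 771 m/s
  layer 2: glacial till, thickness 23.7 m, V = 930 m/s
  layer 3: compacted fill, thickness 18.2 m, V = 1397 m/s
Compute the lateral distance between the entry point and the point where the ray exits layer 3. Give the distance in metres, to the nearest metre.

35 m

Ray parameter p = sin 20.8° / 771 m/s = 4.6058e-04 s/m.
Layer 1: θ = 20.80°; offset = 21.8·tan 20.80° = 8.281 m.
Layer 2: sin θ = p·930 = 0.4283 → θ = 25.36°; offset = 23.7·tan 25.36° = 11.234 m.
Layer 3: sin θ = p·1397 = 0.6434 → θ = 40.05°; offset = 18.2·tan 40.05° = 15.298 m.
Total horizontal offset = 34.813 m.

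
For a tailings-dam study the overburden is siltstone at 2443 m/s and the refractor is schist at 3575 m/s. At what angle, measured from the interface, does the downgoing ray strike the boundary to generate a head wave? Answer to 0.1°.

46.9°

Critical incidence: sin θ_c = V₁/V₂ = 2443/3575 = 0.6834.
θ_c = arcsin 0.6834 = 43.11°.
Measured from the interface: 90° − 43.11° = 46.89°.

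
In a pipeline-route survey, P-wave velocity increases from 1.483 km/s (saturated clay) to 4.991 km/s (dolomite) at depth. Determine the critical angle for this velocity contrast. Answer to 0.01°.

At critical incidence the refracted ray runs along the interface (θ₂ = 90°), so sin θ_c = V₁/V₂.
θ_c = arcsin(1.483/4.991) = arcsin 0.2971 = 17.29°.

17.29°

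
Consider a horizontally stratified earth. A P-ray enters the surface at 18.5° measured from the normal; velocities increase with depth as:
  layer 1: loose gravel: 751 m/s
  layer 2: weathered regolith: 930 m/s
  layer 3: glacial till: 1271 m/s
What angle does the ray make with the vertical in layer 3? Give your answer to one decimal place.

Ray parameter p = sin 18.5° / 751 = 4.2251e-04 s/m.
sin θ_3 = p·V_3 = 4.2251e-04 × 1271 = 0.5370.
θ_3 = 32.48° from the vertical.

32.5°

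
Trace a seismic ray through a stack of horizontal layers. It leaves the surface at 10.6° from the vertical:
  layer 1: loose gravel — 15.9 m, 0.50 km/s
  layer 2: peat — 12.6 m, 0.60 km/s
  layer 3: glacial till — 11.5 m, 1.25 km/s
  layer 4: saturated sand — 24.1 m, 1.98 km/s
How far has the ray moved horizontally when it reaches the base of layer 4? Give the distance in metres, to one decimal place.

37.4 m

Apply Snell's law at each interface; in layer i the horizontal offset is hᵢ·tan θᵢ.
Layer 1: θ = 10.60°; offset = 15.9·tan 10.60° = 2.976 m.
Layer 2: sin θ = 0.60·sin 10.6°/0.50 = 0.2207, θ = 12.75°; offset = 12.6·tan 12.75° = 2.852 m.
Layer 3: sin θ = 1.25·sin 10.6°/0.50 = 0.4599, θ = 27.38°; offset = 11.5·tan 27.38° = 5.956 m.
Layer 4: sin θ = 1.98·sin 10.6°/0.50 = 0.7284, θ = 46.76°; offset = 24.1·tan 46.76° = 25.625 m.
Summing the layer offsets gives 37.408 m.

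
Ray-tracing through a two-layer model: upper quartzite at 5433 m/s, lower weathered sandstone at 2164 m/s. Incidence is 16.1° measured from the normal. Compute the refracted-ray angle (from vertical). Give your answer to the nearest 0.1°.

Snell's law: sin θ₂ = (V₂/V₁)·sin θ₁ = (2164/5433)·sin 16.1° = 0.1105.
θ₂ = sin⁻¹(0.1105) = 6.34° (from vertical).

6.3°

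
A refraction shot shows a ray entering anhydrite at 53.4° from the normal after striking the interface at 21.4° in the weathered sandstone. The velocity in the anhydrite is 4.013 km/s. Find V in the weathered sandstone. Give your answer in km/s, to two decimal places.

sin 21.4° = 0.3649; sin 53.4° = 0.8028.
V₁ = V₂·(sin θ₁/sin θ₂) = 4.013·(0.3649/0.8028) = 1.82 km/s.

1.82 km/s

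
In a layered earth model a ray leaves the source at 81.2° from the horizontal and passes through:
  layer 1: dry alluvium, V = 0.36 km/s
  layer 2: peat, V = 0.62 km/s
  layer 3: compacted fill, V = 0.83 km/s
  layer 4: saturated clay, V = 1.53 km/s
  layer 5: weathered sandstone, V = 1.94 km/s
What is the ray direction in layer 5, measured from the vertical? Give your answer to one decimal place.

55.5°

From the normal: θ₁ = 90° − 81.2° = 8.8°.
Snell's law across each interface conserves sin θ / V, so sin θ_5 = V_5·sin θ₁/V₁.
sin θ_5 = 1.94 × sin 8.8° / 0.36 = 0.8244.
θ_5 = arcsin 0.8244 = 55.53°.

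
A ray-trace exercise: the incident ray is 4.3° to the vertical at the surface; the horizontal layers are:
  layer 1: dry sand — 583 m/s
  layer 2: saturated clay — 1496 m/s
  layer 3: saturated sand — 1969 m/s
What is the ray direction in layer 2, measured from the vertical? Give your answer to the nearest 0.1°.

Ray parameter p = sin 4.3° / 583 = 1.2861e-04 s/m.
sin θ_2 = p·V_2 = 1.2861e-04 × 1496 = 0.1924.
θ_2 = 11.09° from the vertical.

11.1°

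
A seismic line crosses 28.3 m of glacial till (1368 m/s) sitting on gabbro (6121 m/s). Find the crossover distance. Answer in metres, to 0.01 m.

θ_c = arcsin(1368/6121) = 12.91°, so cos θ_c = 0.9747 and tᵢ = 2h cos θ_c/V₁ = 0.0403 s.
At crossover x/V₁ = x/V₂ + tᵢ ⇒ x = tᵢ/(1/V₁ − 1/V₂) = 0.04033/(7.3099e-04 − 1.6337e-04) = 71.05 m.

71.05 m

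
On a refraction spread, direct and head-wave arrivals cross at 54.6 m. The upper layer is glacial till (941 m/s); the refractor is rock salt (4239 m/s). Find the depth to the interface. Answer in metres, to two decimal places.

21.78 m

h = (x_cross/2)·√((V₂−V₁)/(V₂+V₁)).
(V₂−V₁)/(V₂+V₁) = (4239−941)/(4239+941) = 0.6367; √ = 0.7979.
h = (54.6/2)·0.7979 = 21.78 m.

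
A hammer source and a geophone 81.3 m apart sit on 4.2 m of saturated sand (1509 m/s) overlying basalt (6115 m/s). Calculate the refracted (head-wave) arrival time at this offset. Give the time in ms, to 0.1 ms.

t = x/V₂ + 2h·√(V₂²−V₁²)/(V₁V₂).
√(V₂²−V₁²) = √(6115²−1509²) = 5925.9 m/s; delay term = 2·4.2·5925.9/(1509·6115) = 0.00539 s.
t = 81.3/6115 + 0.00539 = 0.01869 s.

18.7 ms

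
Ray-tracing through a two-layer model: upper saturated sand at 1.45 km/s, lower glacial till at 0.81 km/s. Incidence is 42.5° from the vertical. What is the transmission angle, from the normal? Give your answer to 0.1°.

22.2°

sin θ₁/V₁ = sin θ₂/V₂ ⇒ sin θ₂ = 0.81·sin 42.5°/1.45 = 0.81·0.6756/1.45 = 0.3774.
θ₂ = arcsin 0.3774 = 22.17° from the normal.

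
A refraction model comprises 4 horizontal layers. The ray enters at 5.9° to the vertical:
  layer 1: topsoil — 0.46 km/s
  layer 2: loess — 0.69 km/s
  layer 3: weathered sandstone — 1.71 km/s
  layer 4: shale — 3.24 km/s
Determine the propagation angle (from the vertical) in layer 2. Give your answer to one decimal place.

Ray parameter p = sin 5.9° / 0.46 = 2.2346e-01 s/km.
sin θ_2 = p·V_2 = 2.2346e-01 × 0.69 = 0.1542.
θ_2 = arcsin 0.1542 = 8.87°.

8.9°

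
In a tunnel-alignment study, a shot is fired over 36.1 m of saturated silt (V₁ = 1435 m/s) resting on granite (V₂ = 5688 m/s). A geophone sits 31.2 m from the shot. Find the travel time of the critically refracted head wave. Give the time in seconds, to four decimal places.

t = x/V₂ + 2h·√(V₂²−V₁²)/(V₁V₂).
√(V₂²−V₁²) = √(5688²−1435²) = 5504.0 m/s; delay term = 2·36.1·5504.0/(1435·5688) = 0.04869 s.
t = 31.2/5688 + 0.04869 = 0.05417 s.

0.0542 s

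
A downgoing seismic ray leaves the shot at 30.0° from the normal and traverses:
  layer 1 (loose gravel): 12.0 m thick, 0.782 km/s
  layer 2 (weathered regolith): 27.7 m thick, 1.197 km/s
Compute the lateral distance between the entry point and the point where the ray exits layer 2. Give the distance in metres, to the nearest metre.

40 m

Apply Snell's law at each interface; in layer i the horizontal offset is hᵢ·tan θᵢ.
Layer 1: θ = 30.00°; offset = 12.0·tan 30.00° = 6.928 m.
Layer 2: sin θ = 1.197·sin 30.0°/0.782 = 0.7653, θ = 49.94°; offset = 27.7·tan 49.94° = 32.939 m.
Total horizontal offset = 39.867 m.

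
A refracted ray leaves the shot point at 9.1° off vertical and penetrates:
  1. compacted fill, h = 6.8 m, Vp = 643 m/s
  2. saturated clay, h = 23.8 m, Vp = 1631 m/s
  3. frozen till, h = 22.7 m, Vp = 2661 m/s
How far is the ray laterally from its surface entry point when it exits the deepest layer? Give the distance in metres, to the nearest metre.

31 m

Apply Snell's law at each interface; in layer i the horizontal offset is hᵢ·tan θᵢ.
Layer 1: θ = 9.10°; offset = 6.8·tan 9.10° = 1.089 m.
Layer 2: sin θ = 1631·sin 9.1°/643 = 0.4012, θ = 23.65°; offset = 23.8·tan 23.65° = 10.424 m.
Layer 3: sin θ = 2661·sin 9.1°/643 = 0.6545, θ = 40.88°; offset = 22.7·tan 40.88° = 19.652 m.
Total horizontal offset = 31.165 m.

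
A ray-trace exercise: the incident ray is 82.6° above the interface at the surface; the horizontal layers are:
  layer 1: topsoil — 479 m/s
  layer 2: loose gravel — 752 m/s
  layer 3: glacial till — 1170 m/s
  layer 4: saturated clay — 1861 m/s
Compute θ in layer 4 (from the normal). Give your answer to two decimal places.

30.03°

From the normal: θ₁ = 90° − 82.6° = 7.4°.
Ray parameter p = sin 7.4° / 479 = 2.6888e-04 s/m.
sin θ_4 = p·V_4 = 2.6888e-04 × 1861 = 0.5004.
θ_4 = 30.03° from the vertical.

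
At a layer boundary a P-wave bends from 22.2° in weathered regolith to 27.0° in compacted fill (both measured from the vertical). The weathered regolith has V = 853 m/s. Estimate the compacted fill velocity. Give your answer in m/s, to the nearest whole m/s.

1025 m/s

Snell's law: sin 22.2°/V₁ = sin 27.0°/V₂.
V₂ = V₁·sin 27.0°/sin 22.2° = 853 × 1.2015 = 1024.91 m/s.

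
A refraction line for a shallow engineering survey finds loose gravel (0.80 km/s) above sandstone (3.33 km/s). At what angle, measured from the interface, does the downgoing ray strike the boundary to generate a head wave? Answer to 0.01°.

76.10°

At critical incidence the refracted ray runs along the interface (θ₂ = 90°), so sin θ_c = V₁/V₂.
θ_c = arcsin(0.80/3.33) = arcsin 0.2402 = 13.90°.
Measured from the interface: 90° − 13.90° = 76.10°.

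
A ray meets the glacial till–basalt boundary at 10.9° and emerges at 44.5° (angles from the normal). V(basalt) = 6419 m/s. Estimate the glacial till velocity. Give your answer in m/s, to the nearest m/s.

sin 10.9° = 0.1891; sin 44.5° = 0.7009.
V₁ = V₂·(sin θ₁/sin θ₂) = 6419·(0.1891/0.7009) = 1731.76 m/s.

1732 m/s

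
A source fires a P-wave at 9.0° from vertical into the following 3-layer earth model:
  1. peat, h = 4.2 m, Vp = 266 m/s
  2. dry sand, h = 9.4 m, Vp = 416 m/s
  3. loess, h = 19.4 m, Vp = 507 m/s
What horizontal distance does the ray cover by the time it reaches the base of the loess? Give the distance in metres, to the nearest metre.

9 m

Apply Snell's law at each interface; in layer i the horizontal offset is hᵢ·tan θᵢ.
Layer 1: θ = 9.00°; offset = 4.2·tan 9.00° = 0.665 m.
Layer 2: sin θ = 416·sin 9.0°/266 = 0.2446, θ = 14.16°; offset = 9.4·tan 14.16° = 2.372 m.
Layer 3: sin θ = 507·sin 9.0°/266 = 0.2982, θ = 17.35°; offset = 19.4·tan 17.35° = 6.060 m.
Σ offsets = 9.097 m.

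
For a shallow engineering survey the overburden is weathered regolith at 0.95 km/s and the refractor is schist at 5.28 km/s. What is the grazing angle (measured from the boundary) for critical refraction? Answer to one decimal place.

79.6°

Critical incidence: sin θ_c = V₁/V₂ = 0.95/5.28 = 0.1799.
θ_c = arcsin 0.1799 = 10.37°.
Measured from the interface: 90° − 10.37° = 79.63°.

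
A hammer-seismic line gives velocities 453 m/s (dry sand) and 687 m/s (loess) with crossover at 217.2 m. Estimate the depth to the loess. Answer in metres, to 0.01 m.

x_cross = 2h·√((V₂+V₁)/(V₂−V₁)) → h = x_cross / (2·√((V₂+V₁)/(V₂−V₁))).
√((V₂+V₁)/(V₂−V₁)) = √((687+453)/(687−453)) = 2.2072.
h = 217.2 / (2·2.2072) = 49.20 m.

49.20 m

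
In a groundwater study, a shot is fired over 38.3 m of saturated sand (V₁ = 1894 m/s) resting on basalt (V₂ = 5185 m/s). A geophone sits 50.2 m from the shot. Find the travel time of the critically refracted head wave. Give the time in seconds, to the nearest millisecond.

0.047 s

t = x/V₂ + 2h·√(V₂²−V₁²)/(V₁V₂).
√(V₂²−V₁²) = √(5185²−1894²) = 4826.7 m/s; delay term = 2·38.3·4826.7/(1894·5185) = 0.03765 s.
t = 50.2/5185 + 0.03765 = 0.04733 s.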